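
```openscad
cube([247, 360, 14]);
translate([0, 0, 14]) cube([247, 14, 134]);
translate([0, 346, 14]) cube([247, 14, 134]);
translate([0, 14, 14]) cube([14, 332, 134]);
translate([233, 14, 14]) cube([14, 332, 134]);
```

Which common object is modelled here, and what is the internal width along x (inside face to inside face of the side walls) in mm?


An open box. The internal width is 219 mm.

A 247×360 base slab with four walls standing on it — an open box. The base is 247 mm wide and the walls are 14 mm thick, so the internal width is 247 − 2 × 14 = 219 mm.


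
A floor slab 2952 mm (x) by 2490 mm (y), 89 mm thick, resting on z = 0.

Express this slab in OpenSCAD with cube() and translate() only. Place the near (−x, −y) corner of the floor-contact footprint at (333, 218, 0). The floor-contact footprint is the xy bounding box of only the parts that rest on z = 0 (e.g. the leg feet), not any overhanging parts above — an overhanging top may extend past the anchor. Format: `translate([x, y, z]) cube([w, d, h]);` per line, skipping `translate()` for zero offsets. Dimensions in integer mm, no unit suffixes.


translate([333, 218, 0]) cube([2952, 2490, 89]);


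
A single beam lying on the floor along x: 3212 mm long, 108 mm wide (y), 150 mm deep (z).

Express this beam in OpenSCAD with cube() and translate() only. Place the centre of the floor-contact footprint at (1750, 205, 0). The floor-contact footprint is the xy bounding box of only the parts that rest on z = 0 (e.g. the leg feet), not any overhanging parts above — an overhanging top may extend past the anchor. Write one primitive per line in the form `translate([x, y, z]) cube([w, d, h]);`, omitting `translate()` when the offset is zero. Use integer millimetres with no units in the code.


translate([144, 151, 0]) cube([3212, 108, 150]);


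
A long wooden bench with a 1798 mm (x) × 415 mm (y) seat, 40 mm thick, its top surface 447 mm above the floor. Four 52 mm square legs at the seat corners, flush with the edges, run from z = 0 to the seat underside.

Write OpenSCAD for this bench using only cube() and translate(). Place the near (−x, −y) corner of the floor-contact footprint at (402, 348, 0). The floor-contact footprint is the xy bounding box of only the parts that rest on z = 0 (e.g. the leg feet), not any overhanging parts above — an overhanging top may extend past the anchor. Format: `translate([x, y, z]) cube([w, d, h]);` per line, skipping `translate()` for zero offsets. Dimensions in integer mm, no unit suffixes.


translate([402, 348, 407]) cube([1798, 415, 40]);
translate([402, 348, 0]) cube([52, 52, 407]);
translate([402, 711, 0]) cube([52, 52, 407]);
translate([2148, 348, 0]) cube([52, 52, 407]);
translate([2148, 711, 0]) cube([52, 52, 407]);


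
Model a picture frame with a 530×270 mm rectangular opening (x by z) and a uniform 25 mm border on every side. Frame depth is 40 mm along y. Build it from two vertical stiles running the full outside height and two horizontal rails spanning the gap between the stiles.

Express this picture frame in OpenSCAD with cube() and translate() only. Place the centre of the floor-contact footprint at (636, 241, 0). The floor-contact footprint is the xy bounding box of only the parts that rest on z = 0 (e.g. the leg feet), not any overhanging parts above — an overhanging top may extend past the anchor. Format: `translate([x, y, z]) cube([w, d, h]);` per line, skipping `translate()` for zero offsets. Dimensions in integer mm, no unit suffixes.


translate([346, 221, 0]) cube([25, 40, 320]);
translate([901, 221, 0]) cube([25, 40, 320]);
translate([371, 221, 0]) cube([530, 40, 25]);
translate([371, 221, 295]) cube([530, 40, 25]);


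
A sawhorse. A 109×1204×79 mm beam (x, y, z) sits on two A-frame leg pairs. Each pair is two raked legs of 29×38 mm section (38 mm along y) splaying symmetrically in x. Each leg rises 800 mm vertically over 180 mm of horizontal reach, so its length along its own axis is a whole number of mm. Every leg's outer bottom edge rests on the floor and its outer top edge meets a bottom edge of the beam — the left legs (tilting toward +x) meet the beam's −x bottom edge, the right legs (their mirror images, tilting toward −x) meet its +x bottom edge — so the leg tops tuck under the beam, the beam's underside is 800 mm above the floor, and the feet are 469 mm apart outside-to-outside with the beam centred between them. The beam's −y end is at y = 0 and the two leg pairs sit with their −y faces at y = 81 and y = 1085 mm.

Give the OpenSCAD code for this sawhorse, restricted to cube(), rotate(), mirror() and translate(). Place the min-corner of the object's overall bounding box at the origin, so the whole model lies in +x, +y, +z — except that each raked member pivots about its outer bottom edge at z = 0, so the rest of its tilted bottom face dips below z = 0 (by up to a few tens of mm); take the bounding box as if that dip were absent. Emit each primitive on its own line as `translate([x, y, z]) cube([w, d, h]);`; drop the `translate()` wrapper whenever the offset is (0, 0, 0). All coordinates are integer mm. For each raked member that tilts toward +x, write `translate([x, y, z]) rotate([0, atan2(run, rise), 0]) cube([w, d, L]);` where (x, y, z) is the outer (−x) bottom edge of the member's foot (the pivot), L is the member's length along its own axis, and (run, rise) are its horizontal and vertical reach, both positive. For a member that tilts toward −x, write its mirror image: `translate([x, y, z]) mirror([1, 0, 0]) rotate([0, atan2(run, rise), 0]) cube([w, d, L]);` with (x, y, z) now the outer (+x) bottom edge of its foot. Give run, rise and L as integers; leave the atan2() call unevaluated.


// leg length = √(180² + 800²) = 820
// right-leg outer foot x = 2·180 + 109 = 469
// beam min-corner = (180, 0, 800)
translate([180, 0, 800]) cube([109, 1204, 79]);
translate([0, 81, 0]) rotate([0, atan2(180, 800), 0]) cube([29, 38, 820]);
translate([469, 81, 0]) mirror([1, 0, 0]) rotate([0, atan2(180, 800), 0]) cube([29, 38, 820]);
translate([0, 1085, 0]) rotate([0, atan2(180, 800), 0]) cube([29, 38, 820]);
translate([469, 1085, 0]) mirror([1, 0, 0]) rotate([0, atan2(180, 800), 0]) cube([29, 38, 820]);


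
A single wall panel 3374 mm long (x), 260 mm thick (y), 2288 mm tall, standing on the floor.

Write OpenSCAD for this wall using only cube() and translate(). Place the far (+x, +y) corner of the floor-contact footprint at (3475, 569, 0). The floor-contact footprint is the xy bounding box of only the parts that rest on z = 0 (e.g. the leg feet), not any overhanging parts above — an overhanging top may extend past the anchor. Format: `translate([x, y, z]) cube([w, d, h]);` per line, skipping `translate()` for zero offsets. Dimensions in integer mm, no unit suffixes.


translate([101, 309, 0]) cube([3374, 260, 2288]);


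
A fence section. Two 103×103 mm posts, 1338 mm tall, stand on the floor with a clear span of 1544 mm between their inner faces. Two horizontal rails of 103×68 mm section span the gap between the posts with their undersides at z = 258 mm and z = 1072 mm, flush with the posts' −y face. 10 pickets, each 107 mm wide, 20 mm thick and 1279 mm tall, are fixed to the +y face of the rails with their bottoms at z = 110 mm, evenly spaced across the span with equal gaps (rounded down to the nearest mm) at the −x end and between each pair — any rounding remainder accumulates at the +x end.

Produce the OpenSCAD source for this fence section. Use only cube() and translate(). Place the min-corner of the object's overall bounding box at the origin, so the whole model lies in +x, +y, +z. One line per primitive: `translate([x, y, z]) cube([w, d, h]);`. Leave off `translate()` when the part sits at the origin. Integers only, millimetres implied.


cube([103, 103, 1338]);
translate([1647, 0, 0]) cube([103, 103, 1338]);
translate([103, 0, 258]) cube([1544, 103, 68]);
translate([103, 0, 1072]) cube([1544, 103, 68]);
translate([146, 103, 110]) cube([107, 20, 1279]);
translate([296, 103, 110]) cube([107, 20, 1279]);
translate([446, 103, 110]) cube([107, 20, 1279]);
translate([596, 103, 110]) cube([107, 20, 1279]);
translate([746, 103, 110]) cube([107, 20, 1279]);
translate([896, 103, 110]) cube([107, 20, 1279]);
translate([1046, 103, 110]) cube([107, 20, 1279]);
translate([1196, 103, 110]) cube([107, 20, 1279]);
translate([1346, 103, 110]) cube([107, 20, 1279]);
translate([1496, 103, 110]) cube([107, 20, 1279]);


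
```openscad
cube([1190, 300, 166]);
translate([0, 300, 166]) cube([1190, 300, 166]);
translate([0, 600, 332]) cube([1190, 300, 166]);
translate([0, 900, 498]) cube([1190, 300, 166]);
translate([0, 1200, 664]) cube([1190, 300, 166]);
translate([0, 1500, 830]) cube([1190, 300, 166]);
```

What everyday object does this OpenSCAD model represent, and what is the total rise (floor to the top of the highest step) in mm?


A staircase. The total rise is 996 mm.

6 identical blocks, each offset up and back from the previous — a staircase. Each step is 166 mm tall and there are 6 of them, so the total rise is 6 × 166 = 996 mm.


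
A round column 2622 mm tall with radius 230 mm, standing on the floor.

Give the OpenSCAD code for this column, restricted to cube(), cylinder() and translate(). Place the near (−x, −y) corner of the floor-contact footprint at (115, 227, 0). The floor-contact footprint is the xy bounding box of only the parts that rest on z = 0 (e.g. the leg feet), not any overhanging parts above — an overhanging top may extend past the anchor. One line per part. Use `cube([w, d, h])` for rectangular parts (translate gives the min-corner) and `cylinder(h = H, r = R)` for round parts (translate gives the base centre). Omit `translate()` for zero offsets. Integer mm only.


translate([345, 457, 0]) cylinder(h = 2622, r = 230);


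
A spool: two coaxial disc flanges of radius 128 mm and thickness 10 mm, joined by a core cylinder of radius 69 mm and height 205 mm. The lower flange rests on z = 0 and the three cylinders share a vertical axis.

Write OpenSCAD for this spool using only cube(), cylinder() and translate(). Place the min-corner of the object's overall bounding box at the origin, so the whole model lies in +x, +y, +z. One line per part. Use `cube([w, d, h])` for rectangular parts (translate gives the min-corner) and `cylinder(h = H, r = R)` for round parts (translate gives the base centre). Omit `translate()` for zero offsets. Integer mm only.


translate([128, 128, 0]) cylinder(h = 10, r = 128);
translate([128, 128, 10]) cylinder(h = 205, r = 69);
translate([128, 128, 215]) cylinder(h = 10, r = 128);


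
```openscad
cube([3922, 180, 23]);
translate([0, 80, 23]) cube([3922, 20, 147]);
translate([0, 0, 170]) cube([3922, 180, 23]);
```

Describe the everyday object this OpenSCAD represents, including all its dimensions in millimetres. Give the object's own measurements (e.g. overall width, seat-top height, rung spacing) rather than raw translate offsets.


An I-beam lying along x, 3922 mm long. Overall section height 193 mm. Two flanges 180 mm wide (y) and 23 mm thick, one on the floor and one at the top; a web 20 mm thick runs between them, centred on the flange width.


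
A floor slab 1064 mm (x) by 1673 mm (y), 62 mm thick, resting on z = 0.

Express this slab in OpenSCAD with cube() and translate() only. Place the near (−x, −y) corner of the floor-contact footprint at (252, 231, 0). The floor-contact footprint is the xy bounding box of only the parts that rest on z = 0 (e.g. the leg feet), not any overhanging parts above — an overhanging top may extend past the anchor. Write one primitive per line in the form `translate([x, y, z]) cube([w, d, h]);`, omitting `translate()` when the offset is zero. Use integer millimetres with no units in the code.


translate([252, 231, 0]) cube([1064, 1673, 62]);


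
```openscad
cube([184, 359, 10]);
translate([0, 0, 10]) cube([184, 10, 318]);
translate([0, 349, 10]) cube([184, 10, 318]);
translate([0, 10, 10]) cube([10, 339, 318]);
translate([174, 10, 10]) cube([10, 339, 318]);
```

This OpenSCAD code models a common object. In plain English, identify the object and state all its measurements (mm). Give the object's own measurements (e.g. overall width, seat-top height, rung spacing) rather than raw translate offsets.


An open-topped rectangular box: outside dimensions 184×359×328 mm, with a uniform wall and base thickness of 10 mm. The base is a full 184×359 slab on the floor; four walls sit on top of the base. The front and back walls (the −y and +y sides) span the full width; the two side walls fit between them.


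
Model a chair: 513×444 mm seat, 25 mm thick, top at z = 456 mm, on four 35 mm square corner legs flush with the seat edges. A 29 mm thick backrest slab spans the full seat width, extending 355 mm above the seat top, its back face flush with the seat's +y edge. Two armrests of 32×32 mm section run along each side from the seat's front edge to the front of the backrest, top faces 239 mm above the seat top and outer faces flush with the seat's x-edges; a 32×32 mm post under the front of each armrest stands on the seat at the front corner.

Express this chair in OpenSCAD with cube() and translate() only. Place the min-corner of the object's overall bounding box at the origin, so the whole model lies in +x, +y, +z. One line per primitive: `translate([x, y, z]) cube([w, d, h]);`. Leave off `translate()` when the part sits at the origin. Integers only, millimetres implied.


translate([0, 0, 431]) cube([513, 444, 25]);
cube([35, 35, 431]);
translate([478, 0, 0]) cube([35, 35, 431]);
translate([0, 409, 0]) cube([35, 35, 431]);
translate([478, 409, 0]) cube([35, 35, 431]);
translate([0, 415, 456]) cube([513, 29, 355]);
translate([0, 0, 663]) cube([32, 415, 32]);
translate([481, 0, 663]) cube([32, 415, 32]);
translate([0, 0, 456]) cube([32, 32, 207]);
translate([481, 0, 456]) cube([32, 32, 207]);


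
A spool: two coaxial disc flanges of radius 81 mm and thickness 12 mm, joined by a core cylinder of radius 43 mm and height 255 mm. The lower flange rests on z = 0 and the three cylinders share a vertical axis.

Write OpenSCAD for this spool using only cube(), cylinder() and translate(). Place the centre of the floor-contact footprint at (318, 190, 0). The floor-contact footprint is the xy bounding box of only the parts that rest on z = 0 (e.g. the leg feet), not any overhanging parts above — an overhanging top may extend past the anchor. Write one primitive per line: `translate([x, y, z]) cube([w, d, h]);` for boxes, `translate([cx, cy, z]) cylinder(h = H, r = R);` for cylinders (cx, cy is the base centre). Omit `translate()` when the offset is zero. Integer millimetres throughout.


translate([318, 190, 0]) cylinder(h = 12, r = 81);
translate([318, 190, 12]) cylinder(h = 255, r = 43);
translate([318, 190, 267]) cylinder(h = 12, r = 81);


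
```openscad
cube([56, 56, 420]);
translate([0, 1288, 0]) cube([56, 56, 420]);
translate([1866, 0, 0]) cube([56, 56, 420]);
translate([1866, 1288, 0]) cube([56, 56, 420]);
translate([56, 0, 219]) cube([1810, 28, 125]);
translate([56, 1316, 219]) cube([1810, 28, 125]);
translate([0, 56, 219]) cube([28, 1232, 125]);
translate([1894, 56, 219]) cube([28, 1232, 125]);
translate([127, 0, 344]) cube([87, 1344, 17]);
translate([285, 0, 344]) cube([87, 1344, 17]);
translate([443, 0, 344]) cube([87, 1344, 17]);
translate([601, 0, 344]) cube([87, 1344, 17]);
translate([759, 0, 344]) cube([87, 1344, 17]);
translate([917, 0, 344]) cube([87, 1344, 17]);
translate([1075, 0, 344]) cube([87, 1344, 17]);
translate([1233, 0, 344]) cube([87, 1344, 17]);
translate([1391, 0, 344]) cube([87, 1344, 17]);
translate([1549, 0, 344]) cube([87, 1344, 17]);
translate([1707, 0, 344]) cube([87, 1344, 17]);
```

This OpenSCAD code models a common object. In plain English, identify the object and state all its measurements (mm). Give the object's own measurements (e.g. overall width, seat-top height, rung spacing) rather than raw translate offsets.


A bed frame 1922 mm long (x) by 1344 mm wide (y). Four 56×56 mm corner posts, 420 mm tall, at the corners of the footprint. Four rails of 28 mm thickness and 125 mm height run between adjacent posts with their undersides at z = 219 mm, their outer faces flush with the outside of the frame (the two x-running rails run between the posts' inner faces; the two y-running rails run between the posts' inner faces). 11 slats, each 87 mm wide (x) and 17 mm thick, lie across the top of the two x-running rails, running the full 1344 mm width of the frame in y; along x they sit between the end posts with a 71 mm gap after the −x posts and between neighbouring slats, leaving 72 mm before the +x posts.


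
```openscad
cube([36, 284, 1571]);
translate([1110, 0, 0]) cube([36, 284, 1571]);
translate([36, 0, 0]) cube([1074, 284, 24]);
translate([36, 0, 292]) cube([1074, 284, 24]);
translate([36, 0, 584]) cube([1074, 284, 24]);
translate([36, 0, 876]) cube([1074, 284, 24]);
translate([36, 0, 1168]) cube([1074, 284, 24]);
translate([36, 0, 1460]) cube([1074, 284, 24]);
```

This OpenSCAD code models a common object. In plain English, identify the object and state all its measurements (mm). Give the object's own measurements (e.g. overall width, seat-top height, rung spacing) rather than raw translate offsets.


An open bookshelf. Two side panels, each 36 mm thick, 284 mm deep and 1571 mm tall, stand 1146 mm apart (outside-to-outside). Between them sit 6 shelves, each 24 mm thick and 284 mm deep, spanning the full gap between the sides. The bottom shelf rests on the floor (its underside at z = 0) and the clear gap between one shelf's top and the next shelf's underside is 268 mm.


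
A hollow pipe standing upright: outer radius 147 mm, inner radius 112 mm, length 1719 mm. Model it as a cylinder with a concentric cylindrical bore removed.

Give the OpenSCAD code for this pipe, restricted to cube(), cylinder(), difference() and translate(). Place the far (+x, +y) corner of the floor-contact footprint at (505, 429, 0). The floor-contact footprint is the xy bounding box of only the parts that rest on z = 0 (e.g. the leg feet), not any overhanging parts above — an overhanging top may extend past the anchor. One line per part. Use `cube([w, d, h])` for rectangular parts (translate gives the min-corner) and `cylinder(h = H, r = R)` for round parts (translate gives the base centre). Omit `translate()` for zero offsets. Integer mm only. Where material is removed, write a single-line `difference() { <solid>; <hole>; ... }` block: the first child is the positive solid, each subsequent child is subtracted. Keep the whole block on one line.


difference() { translate([358, 282, 0]) cylinder(h = 1719, r = 147); translate([358, 282, 0]) cylinder(h = 1719, r = 112); }


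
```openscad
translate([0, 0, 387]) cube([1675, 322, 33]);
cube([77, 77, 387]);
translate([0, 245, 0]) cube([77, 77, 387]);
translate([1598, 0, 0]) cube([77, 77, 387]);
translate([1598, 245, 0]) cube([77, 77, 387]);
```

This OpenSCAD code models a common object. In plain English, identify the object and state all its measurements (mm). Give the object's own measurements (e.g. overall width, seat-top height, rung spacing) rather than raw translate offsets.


A bench: a 1675×322 mm seat slab, 33 mm thick, top at z = 420 mm, on four 77×77 mm square legs flush with the seat corners and standing on z = 0.


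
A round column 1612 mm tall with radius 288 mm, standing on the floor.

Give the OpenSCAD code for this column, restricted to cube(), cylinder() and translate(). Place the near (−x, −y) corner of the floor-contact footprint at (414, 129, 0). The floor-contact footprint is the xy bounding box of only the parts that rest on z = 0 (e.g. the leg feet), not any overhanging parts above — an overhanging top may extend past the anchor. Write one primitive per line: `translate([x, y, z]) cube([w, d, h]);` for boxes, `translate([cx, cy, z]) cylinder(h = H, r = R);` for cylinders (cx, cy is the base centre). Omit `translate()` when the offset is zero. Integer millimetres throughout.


translate([702, 417, 0]) cylinder(h = 1612, r = 288);


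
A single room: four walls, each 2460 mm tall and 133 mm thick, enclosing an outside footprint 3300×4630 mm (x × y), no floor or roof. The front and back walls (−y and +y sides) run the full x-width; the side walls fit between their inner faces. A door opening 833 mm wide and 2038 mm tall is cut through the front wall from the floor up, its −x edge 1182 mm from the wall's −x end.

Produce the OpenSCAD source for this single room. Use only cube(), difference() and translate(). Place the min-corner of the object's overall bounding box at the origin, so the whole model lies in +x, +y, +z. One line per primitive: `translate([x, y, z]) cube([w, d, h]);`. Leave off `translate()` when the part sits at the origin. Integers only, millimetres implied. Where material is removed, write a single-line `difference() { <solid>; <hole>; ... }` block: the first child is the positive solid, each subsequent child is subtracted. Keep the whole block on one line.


difference() { cube([3300, 133, 2460]); translate([1182, 0, 0]) cube([833, 133, 2038]); }
translate([0, 4497, 0]) cube([3300, 133, 2460]);
translate([0, 133, 0]) cube([133, 4364, 2460]);
translate([3167, 133, 0]) cube([133, 4364, 2460]);


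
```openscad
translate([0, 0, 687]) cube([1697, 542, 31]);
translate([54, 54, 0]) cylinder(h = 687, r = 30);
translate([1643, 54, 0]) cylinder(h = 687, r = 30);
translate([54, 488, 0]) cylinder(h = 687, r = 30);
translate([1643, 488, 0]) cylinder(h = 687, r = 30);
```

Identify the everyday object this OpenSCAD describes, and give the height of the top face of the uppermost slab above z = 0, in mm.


A table. The table height is 718 mm.

A 1697×542×31 slab sits at z = 687 on four Ø60 mm round legs — a table. The top surface is at 687 + 31 = 718 mm.


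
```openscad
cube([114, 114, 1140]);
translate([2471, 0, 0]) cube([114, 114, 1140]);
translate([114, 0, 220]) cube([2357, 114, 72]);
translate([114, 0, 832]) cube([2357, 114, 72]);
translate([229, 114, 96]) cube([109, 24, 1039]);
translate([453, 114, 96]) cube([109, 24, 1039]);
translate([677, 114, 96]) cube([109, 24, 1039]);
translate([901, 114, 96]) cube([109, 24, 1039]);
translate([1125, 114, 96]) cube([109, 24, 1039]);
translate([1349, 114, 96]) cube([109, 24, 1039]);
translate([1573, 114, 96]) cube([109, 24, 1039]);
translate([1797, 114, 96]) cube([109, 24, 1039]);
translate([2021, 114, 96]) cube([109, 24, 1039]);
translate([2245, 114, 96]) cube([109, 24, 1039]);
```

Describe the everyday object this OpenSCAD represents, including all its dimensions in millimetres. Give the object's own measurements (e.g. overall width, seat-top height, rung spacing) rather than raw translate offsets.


A fence section. Two 114×114 mm posts, 1140 mm tall, stand on the floor with a clear span of 2357 mm between their inner faces. Two horizontal rails of 114×72 mm section span the gap between the posts with their undersides at z = 220 mm and z = 832 mm, flush with the posts' −y face. 10 pickets, each 109 mm wide, 24 mm thick and 1039 mm tall, are fixed to the +y face of the rails with their bottoms at z = 96 mm, spaced across the span with a 115 mm gap after the −x post and between neighbouring pickets, with 117 mm left before the +x post.


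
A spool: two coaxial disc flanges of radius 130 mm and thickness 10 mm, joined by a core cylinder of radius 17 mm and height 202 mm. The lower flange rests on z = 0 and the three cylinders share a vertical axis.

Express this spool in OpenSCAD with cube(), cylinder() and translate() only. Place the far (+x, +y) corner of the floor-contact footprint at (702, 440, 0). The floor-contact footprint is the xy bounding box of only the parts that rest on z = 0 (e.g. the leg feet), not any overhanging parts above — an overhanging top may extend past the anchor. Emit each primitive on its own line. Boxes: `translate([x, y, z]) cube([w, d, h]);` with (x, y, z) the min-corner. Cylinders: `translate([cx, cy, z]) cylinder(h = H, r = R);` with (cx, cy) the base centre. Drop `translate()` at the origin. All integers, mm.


translate([572, 310, 0]) cylinder(h = 10, r = 130);
translate([572, 310, 10]) cylinder(h = 202, r = 17);
translate([572, 310, 212]) cylinder(h = 10, r = 130);


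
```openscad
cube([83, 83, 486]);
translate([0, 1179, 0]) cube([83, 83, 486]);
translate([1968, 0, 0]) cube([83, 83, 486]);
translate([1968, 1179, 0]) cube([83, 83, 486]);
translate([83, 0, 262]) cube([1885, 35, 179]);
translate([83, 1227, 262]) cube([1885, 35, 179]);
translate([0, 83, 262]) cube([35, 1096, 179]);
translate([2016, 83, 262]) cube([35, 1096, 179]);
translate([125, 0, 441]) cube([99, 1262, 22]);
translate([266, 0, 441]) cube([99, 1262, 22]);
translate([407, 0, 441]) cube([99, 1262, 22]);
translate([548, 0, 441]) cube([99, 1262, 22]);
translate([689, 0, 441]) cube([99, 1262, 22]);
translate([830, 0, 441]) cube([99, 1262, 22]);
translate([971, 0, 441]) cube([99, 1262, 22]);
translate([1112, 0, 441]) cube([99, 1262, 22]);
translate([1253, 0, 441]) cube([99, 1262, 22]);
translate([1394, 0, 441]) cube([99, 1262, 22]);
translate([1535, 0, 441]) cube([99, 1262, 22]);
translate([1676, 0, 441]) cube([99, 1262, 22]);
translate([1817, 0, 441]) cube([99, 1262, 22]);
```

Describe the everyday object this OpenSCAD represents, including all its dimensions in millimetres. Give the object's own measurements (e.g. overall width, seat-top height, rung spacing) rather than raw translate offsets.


A bed frame 2051 mm long (x) by 1262 mm wide (y). Four 83×83 mm corner posts, 486 mm tall, at the corners of the footprint. Four rails of 35 mm thickness and 179 mm height run between adjacent posts with their undersides at z = 262 mm, their outer faces flush with the outside of the frame (the two x-running rails run between the posts' inner faces; the two y-running rails run between the posts' inner faces). 13 slats, each 99 mm wide (x) and 22 mm thick, lie across the top of the two x-running rails, running the full 1262 mm width of the frame in y; along x they sit between the end posts with a 42 mm gap after the −x posts and between neighbouring slats, leaving 52 mm before the +x posts.


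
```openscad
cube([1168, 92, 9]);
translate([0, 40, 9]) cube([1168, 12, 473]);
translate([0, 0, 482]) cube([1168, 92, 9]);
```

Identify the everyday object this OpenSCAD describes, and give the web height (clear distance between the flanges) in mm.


An I-beam. The web height is 473 mm.

Two wide flanges with a thin centred web — an I-beam. Overall 491 mm minus two 9 mm flanges gives a web of 491 − 2·9 = 473 mm.


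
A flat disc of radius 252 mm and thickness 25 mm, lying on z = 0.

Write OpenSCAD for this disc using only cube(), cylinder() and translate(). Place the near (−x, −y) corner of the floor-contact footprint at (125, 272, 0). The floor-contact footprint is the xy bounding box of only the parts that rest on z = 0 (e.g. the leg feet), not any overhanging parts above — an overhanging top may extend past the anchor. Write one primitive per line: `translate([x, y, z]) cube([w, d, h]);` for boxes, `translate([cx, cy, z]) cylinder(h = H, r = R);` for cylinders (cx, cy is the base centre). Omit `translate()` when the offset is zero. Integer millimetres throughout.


translate([377, 524, 0]) cylinder(h = 25, r = 252);


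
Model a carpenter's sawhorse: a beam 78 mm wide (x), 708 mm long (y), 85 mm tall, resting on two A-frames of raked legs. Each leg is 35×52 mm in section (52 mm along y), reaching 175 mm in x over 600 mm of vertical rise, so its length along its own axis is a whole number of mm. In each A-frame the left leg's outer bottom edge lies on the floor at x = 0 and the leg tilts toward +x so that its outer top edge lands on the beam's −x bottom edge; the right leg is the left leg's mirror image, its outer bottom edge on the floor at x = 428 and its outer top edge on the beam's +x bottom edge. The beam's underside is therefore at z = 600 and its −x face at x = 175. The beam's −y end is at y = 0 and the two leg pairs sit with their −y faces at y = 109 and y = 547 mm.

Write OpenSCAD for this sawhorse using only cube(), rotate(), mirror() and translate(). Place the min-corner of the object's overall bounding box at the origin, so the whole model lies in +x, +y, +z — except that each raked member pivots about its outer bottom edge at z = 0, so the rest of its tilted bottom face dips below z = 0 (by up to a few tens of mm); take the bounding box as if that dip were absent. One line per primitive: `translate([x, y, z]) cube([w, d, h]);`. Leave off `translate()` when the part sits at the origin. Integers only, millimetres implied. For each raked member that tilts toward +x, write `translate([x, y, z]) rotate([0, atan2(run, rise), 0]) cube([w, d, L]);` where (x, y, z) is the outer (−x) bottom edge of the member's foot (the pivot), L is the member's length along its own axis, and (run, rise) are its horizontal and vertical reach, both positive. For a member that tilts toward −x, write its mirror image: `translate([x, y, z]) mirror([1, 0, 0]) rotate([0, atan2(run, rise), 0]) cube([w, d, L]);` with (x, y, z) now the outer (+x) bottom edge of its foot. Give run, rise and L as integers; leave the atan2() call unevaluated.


translate([175, 0, 600]) cube([78, 708, 85]);
translate([0, 109, 0]) rotate([0, atan2(175, 600), 0]) cube([35, 52, 625]);
translate([428, 109, 0]) mirror([1, 0, 0]) rotate([0, atan2(175, 600), 0]) cube([35, 52, 625]);
translate([0, 547, 0]) rotate([0, atan2(175, 600), 0]) cube([35, 52, 625]);
translate([428, 547, 0]) mirror([1, 0, 0]) rotate([0, atan2(175, 600), 0]) cube([35, 52, 625]);


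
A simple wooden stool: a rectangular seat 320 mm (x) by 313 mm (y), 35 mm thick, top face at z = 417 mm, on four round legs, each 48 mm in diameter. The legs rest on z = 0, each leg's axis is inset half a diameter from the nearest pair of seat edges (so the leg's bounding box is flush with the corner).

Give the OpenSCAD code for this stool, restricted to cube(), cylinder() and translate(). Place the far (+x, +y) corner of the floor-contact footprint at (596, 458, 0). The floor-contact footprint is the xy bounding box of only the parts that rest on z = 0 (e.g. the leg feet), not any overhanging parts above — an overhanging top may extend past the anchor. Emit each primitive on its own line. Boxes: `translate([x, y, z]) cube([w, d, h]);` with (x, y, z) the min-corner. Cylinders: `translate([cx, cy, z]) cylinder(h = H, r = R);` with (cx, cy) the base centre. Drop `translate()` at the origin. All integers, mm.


translate([276, 145, 382]) cube([320, 313, 35]);
translate([300, 169, 0]) cylinder(h = 382, r = 24);
translate([572, 169, 0]) cylinder(h = 382, r = 24);
translate([300, 434, 0]) cylinder(h = 382, r = 24);
translate([572, 434, 0]) cylinder(h = 382, r = 24);


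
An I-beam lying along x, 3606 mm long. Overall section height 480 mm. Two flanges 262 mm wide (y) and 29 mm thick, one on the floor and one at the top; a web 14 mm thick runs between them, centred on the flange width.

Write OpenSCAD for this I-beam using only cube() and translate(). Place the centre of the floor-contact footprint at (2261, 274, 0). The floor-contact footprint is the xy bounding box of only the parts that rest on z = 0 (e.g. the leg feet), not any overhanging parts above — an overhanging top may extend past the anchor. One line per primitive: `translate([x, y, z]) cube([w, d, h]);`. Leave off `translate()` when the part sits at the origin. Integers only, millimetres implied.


translate([458, 143, 0]) cube([3606, 262, 29]);
translate([458, 267, 29]) cube([3606, 14, 422]);
translate([458, 143, 451]) cube([3606, 262, 29]);


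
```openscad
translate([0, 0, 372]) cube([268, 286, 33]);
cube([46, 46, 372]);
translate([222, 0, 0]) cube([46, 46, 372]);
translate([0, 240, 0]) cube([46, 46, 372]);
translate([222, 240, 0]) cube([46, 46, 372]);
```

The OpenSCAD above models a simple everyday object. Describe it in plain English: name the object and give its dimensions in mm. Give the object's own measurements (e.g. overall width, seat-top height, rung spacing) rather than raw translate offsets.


A four-legged stool. The seat is a 268×286×33 mm slab whose top surface is at z = 405 mm; four square legs, each 46×46 mm in cross-section, run from the floor (z = 0) to the underside of the seat, each flush with a corner of the seat.


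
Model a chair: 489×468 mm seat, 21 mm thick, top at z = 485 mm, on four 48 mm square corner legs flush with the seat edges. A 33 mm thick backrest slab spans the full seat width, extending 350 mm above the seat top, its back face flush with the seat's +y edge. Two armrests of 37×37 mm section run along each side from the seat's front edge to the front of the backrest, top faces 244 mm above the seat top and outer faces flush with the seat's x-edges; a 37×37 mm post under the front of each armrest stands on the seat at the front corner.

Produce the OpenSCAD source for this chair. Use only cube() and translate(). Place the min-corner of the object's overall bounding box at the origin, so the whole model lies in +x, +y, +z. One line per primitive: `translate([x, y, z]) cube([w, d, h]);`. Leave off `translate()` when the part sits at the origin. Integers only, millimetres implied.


// leg_h = 485 - 21 = 464
// arm post h = 244 - 37 = 207
translate([0, 0, 464]) cube([489, 468, 21]);
cube([48, 48, 464]);
translate([441, 0, 0]) cube([48, 48, 464]);
translate([0, 420, 0]) cube([48, 48, 464]);
translate([441, 420, 0]) cube([48, 48, 464]);
translate([0, 435, 485]) cube([489, 33, 350]);
translate([0, 0, 692]) cube([37, 435, 37]);
translate([452, 0, 692]) cube([37, 435, 37]);
translate([0, 0, 485]) cube([37, 37, 207]);
translate([452, 0, 485]) cube([37, 37, 207]);


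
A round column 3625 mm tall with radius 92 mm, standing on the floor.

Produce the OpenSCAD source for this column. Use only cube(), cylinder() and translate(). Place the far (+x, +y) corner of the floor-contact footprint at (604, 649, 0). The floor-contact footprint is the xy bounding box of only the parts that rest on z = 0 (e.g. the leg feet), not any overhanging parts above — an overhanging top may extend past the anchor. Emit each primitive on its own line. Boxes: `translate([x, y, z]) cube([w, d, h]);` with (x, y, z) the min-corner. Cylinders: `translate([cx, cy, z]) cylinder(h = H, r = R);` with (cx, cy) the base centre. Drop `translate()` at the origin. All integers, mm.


translate([512, 557, 0]) cylinder(h = 3625, r = 92);


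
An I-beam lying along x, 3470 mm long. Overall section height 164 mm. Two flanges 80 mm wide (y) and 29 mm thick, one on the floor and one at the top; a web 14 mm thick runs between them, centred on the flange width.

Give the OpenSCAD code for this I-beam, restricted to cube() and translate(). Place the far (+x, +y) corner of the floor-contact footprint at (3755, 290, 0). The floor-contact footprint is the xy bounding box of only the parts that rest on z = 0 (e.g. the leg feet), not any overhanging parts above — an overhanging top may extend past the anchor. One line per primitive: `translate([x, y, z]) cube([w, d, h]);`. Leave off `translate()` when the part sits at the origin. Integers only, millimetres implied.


translate([285, 210, 0]) cube([3470, 80, 29]);
translate([285, 243, 29]) cube([3470, 14, 106]);
translate([285, 210, 135]) cube([3470, 80, 29]);


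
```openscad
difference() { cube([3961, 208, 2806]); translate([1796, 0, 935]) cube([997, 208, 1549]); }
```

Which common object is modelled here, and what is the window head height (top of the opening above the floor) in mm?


A wall with a window opening. The window head height is 2484 mm.

A wall with a rectangular opening subtracted — a window. Sill at z = 935, opening 1549 mm tall, so the head is at 935 + 1549 = 2484 mm.


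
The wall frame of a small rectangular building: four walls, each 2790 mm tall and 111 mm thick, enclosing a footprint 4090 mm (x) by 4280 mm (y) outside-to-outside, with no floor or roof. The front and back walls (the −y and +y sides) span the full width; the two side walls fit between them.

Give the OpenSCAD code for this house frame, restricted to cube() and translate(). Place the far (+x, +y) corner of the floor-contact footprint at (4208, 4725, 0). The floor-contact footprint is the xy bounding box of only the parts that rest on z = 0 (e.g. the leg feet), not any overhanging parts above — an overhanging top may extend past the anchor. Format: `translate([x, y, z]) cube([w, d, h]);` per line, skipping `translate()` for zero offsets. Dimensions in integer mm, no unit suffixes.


translate([118, 445, 0]) cube([4090, 111, 2790]);
translate([118, 4614, 0]) cube([4090, 111, 2790]);
translate([118, 556, 0]) cube([111, 4058, 2790]);
translate([4097, 556, 0]) cube([111, 4058, 2790]);


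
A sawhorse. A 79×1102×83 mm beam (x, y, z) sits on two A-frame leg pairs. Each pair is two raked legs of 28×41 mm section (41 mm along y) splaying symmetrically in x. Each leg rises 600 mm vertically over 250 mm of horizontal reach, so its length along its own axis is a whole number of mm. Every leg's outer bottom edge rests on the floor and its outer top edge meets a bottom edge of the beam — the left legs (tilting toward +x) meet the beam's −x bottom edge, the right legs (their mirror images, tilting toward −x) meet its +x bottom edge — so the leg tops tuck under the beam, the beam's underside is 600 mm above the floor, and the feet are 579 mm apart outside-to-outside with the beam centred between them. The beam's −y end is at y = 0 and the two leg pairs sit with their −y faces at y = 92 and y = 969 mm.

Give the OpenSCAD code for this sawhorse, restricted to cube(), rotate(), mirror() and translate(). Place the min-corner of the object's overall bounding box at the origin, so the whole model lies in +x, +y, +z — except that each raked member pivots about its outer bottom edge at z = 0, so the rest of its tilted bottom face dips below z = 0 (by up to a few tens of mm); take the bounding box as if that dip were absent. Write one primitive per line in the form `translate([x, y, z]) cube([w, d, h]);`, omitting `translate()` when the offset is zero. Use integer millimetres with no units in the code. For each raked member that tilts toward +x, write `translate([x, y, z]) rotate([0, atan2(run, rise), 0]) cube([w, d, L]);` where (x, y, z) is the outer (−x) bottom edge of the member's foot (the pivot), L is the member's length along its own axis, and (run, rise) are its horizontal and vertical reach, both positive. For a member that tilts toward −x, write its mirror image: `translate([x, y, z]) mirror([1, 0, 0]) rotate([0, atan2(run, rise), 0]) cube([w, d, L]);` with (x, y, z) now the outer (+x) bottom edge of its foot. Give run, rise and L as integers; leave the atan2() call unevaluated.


translate([250, 0, 600]) cube([79, 1102, 83]);
translate([0, 92, 0]) rotate([0, atan2(250, 600), 0]) cube([28, 41, 650]);
translate([579, 92, 0]) mirror([1, 0, 0]) rotate([0, atan2(250, 600), 0]) cube([28, 41, 650]);
translate([0, 969, 0]) rotate([0, atan2(250, 600), 0]) cube([28, 41, 650]);
translate([579, 969, 0]) mirror([1, 0, 0]) rotate([0, atan2(250, 600), 0]) cube([28, 41, 650]);


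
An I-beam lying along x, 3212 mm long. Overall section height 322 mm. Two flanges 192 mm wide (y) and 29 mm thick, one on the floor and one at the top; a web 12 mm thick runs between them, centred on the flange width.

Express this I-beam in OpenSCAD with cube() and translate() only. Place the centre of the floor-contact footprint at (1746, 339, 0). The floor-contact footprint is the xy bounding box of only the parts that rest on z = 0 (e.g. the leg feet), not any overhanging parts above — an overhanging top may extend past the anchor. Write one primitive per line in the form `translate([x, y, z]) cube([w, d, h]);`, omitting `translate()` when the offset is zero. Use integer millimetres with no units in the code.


translate([140, 243, 0]) cube([3212, 192, 29]);
translate([140, 333, 29]) cube([3212, 12, 264]);
translate([140, 243, 293]) cube([3212, 192, 29]);


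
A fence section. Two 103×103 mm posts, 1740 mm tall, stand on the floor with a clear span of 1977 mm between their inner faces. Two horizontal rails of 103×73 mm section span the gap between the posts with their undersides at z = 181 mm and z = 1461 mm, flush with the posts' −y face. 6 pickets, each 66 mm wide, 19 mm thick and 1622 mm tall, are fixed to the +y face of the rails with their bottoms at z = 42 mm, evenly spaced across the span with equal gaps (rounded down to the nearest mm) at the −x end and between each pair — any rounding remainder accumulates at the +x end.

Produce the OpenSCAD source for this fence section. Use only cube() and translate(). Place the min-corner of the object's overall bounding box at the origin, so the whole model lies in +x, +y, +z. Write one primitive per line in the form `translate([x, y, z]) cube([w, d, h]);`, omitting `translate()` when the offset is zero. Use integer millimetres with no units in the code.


cube([103, 103, 1740]);
translate([2080, 0, 0]) cube([103, 103, 1740]);
translate([103, 0, 181]) cube([1977, 103, 73]);
translate([103, 0, 1461]) cube([1977, 103, 73]);
translate([328, 103, 42]) cube([66, 19, 1622]);
translate([619, 103, 42]) cube([66, 19, 1622]);
translate([910, 103, 42]) cube([66, 19, 1622]);
translate([1201, 103, 42]) cube([66, 19, 1622]);
translate([1492, 103, 42]) cube([66, 19, 1622]);
translate([1783, 103, 42]) cube([66, 19, 1622]);
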